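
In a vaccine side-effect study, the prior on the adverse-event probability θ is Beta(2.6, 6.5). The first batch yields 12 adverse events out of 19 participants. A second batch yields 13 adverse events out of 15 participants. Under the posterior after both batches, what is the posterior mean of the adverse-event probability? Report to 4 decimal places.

The Beta prior is conjugate to a Binomial/Bernoulli likelihood; the update adds successes to α and failures to β.
After batch 1: Beta(2.6+12, 6.5+7) = Beta(14.6, 13.5).
After batch 2: Beta(14.6+13, 13.5+2) = Beta(27.6, 15.5).
Posterior mean = α/(α+β) = 27.6/43.1 = 0.6404.

0.6404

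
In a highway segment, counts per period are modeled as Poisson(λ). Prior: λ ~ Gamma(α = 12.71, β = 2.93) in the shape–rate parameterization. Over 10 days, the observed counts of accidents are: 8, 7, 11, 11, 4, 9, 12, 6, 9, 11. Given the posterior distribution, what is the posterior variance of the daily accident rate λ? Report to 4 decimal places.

With a Gamma(shape α, rate β) prior, the Poisson likelihood is conjugate: the posterior is Gamma(α + ΣXᵢ, β + n).
Sum of counts S = 88 over n = 10 days.
Posterior: Gamma(α+S, β+n) = Gamma(12.71+88, 2.93+10) = Gamma(100.71, 12.93).
Var = α/β² = 100.71/12.93² = 0.6024.

0.6024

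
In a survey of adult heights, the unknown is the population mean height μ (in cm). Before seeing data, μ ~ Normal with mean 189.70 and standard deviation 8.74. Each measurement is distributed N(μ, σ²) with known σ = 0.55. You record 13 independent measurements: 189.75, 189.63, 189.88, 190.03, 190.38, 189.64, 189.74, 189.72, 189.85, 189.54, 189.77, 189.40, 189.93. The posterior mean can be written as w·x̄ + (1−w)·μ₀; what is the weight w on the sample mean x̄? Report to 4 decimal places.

0.9997

For Normal data with known variance σ², a Normal(μ₀, σ₀²) prior on μ is conjugate. Posterior precision = 1/σ₀² + n/σ²; posterior mean is the precision-weighted average of μ₀ and x̄.
σ₀² = 8.74² = 76.3876, σ² = 0.55² = 0.3025. Prior precision 1/σ₀² = 1/76.3876; data precision n/σ² = 13/0.3025.
w = (n/σ²)/(1/σ₀² + n/σ²) = n·σ₀²/(σ² + n·σ₀²) = 13·76.3876/(0.3025 + 13·76.3876) = 993.0388/993.3413 = 0.9997.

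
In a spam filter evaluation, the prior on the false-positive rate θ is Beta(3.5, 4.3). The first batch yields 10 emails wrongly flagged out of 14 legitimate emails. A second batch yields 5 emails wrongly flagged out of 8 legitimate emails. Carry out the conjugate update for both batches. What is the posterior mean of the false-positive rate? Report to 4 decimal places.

The Beta prior is conjugate to a Binomial/Bernoulli likelihood; the update adds successes to α and failures to β.
After batch 1: Beta(3.5+10, 4.3+4) = Beta(13.5, 8.3).
After batch 2: Beta(13.5+5, 8.3+3) = Beta(18.5, 11.3).
Posterior mean = α/(α+β) = 18.5/29.8 = 0.6208.

0.6208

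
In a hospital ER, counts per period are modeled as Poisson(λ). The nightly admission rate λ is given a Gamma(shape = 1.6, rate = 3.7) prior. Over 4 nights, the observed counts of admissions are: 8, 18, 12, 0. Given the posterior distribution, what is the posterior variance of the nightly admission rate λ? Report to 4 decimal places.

With a Gamma(shape α, rate β) prior, the Poisson likelihood is conjugate: the posterior is Gamma(α + ΣXᵢ, β + n).
Sum of counts S = 38 over n = 4 nights.
Posterior: Gamma(α+S, β+n) = Gamma(1.6+38, 3.7+4) = Gamma(39.6, 7.7).
Var = α/β² = 39.6/7.7² = 0.6679.

0.6679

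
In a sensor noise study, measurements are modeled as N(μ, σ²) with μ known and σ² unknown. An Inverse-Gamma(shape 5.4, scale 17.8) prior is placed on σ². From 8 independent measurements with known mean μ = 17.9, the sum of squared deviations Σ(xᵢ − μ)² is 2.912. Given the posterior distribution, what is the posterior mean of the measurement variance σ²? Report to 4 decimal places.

With known mean μ and an Inverse-Gamma(α, β) prior on σ², the Normal likelihood is conjugate: posterior is Inv-Gamma(α + n/2, β + Σ(xᵢ−μ)²/2).
Posterior: Inv-Gamma(5.4 + 8/2, 17.8 + 2.912/2) = Inv-Gamma(9.40, 19.2560).
E[σ²|data] = β/(α−1) = 19.2560/8.40 = 2.2924.

2.2924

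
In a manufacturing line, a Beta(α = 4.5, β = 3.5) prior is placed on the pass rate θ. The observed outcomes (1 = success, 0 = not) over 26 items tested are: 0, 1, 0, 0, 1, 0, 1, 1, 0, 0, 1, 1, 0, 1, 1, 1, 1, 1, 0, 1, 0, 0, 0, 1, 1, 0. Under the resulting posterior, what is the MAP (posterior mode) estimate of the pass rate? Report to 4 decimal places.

The Beta prior is conjugate to a Binomial/Bernoulli likelihood; the update adds successes to α and failures to β.
Posterior: Beta(α+k, β+n−k) = Beta(4.5+14, 3.5+12) = Beta(18.5, 15.5).
Mode of Beta(a,b) for a,b>1 is (a−1)/(a+b−2) = 17.5/32.0 = 0.5469.

0.5469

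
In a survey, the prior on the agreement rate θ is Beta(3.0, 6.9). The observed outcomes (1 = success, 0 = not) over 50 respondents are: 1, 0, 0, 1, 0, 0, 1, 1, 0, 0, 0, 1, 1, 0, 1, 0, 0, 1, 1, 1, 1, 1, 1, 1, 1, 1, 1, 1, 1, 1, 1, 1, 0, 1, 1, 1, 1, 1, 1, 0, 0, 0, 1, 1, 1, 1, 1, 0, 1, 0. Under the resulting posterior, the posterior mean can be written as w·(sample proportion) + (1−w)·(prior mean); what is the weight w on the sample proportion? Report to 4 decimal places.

The Beta prior is conjugate to a Binomial/Bernoulli likelihood; the update adds successes to α and failures to β.
Posterior mean = (α₀+k)/(α₀+β₀+n) = [n/(α₀+β₀+n)]·(k/n) + [(α₀+β₀)/(α₀+β₀+n)]·α₀/(α₀+β₀), so only n and the prior enter the weight.
The weight on the data is w = n/(α₀+β₀+n) = 50/(3.0+6.9+50) = 50/59.9 = 0.8347.

0.8347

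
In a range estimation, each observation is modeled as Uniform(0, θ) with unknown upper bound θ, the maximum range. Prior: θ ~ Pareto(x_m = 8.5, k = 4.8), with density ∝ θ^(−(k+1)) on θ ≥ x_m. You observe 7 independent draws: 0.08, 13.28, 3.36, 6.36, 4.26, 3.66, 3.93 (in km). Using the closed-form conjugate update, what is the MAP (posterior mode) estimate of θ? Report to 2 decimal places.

A Pareto(scale x_m, shape k) prior on the upper bound θ of Uniform(0, θ) is conjugate: posterior is Pareto(max(x_m, max xᵢ), k + n).
Sample maximum = 13.28; prior scale x_m = 8.5 → posterior scale = max = 13.28.
Posterior shape = 4.8 + 7 = 11.8.
The Pareto density is decreasing on [x_m, ∞), so the mode is x_m = 13.28.

13.28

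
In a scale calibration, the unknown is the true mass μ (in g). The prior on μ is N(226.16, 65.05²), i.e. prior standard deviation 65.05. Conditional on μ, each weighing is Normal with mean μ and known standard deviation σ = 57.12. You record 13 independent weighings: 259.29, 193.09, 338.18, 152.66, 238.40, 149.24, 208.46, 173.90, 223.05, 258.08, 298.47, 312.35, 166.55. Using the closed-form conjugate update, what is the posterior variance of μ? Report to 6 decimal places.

236.924179

For Normal data with known variance σ², a Normal(μ₀, σ₀²) prior on μ is conjugate. Posterior precision = 1/σ₀² + n/σ²; posterior mean is the precision-weighted average of μ₀ and x̄.
σ₀² = 65.05² = 4231.5025, σ² = 57.12² = 3262.6944; σ² + n·σ₀² = 3262.6944 + 13·4231.5025 = 58272.2269.
Posterior precision = 1/σ₀² + n/σ² = 1/4231.5025 + 13/3262.6944 = (σ² + n·σ₀²)/(σ₀²σ²) = 58272.2269/(4231.5025·3262.6944); posterior variance σₙ² = σ₀²σ²/(σ² + n·σ₀²) = 4231.5025·3262.6944/58272.2269 = 236.924179.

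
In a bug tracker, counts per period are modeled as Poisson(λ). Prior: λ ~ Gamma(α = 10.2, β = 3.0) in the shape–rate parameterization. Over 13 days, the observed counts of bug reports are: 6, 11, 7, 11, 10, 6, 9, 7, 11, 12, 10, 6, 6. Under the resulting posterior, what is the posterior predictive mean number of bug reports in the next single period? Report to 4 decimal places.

7.6375

With a Gamma(shape α, rate β) prior, the Poisson likelihood is conjugate: the posterior is Gamma(α + ΣXᵢ, β + n).
Sum of counts S = 112 over n = 13 days.
Posterior: Gamma(α+S, β+n) = Gamma(10.2+112, 3.0+13) = Gamma(122.2, 16.0).
The predictive distribution for one future period is NegBinom with mean α/β = 7.6375.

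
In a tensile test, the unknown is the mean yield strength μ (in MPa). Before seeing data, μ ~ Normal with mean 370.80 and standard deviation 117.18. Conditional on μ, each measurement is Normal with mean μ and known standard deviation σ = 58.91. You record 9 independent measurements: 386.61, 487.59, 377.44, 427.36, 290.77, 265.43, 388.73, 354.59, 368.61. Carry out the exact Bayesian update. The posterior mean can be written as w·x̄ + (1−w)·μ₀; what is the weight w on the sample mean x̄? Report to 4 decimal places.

0.9727

For Normal data with known variance σ², a Normal(μ₀, σ₀²) prior on μ is conjugate. Posterior precision = 1/σ₀² + n/σ²; posterior mean is the precision-weighted average of μ₀ and x̄.
σ₀² = 117.18² = 13731.1524, σ² = 58.91² = 3470.3881. Prior precision 1/σ₀² = 1/13731.1524; data precision n/σ² = 9/3470.3881.
w = (n/σ²)/(1/σ₀² + n/σ²) = n·σ₀²/(σ² + n·σ₀²) = 9·13731.1524/(3470.3881 + 9·13731.1524) = 123580.3716/127050.7597 = 0.9727.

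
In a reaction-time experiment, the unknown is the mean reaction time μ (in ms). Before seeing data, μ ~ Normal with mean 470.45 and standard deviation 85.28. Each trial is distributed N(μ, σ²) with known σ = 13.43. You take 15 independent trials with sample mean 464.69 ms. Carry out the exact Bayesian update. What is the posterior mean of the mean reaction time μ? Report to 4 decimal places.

For Normal data with known variance σ², a Normal(μ₀, σ₀²) prior on μ is conjugate. Posterior precision = 1/σ₀² + n/σ²; posterior mean is the precision-weighted average of μ₀ and x̄.
n·x̄ = 15·464.69 = 6970.35.
σ₀² = 85.28² = 7272.6784, σ² = 13.43² = 180.3649; σ² + n·σ₀² = 180.3649 + 15·7272.6784 = 109270.5409.
Posterior mean = (μ₀/σ₀² + n·x̄/σ²)/(1/σ₀² + n/σ²) = (σ²·μ₀ + σ₀²·n·x̄)/(σ² + n·σ₀²) = (180.3649·470.45 + 7272.6784·6970.35)/109270.5409 = 50777966.552645/109270.5409 = 464.6995.

464.6995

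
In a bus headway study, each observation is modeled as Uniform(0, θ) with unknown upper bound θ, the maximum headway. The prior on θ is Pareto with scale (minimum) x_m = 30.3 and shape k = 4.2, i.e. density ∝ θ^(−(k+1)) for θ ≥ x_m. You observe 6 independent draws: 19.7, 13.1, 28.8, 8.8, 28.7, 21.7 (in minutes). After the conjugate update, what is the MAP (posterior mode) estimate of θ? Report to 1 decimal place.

30.3

A Pareto(scale x_m, shape k) prior on the upper bound θ of Uniform(0, θ) is conjugate: posterior is Pareto(max(x_m, max xᵢ), k + n).
Sample maximum = 28.8; prior scale x_m = 30.3 → posterior scale = max = 30.3.
Posterior shape = 4.2 + 6 = 10.2.
The Pareto density is decreasing on [x_m, ∞), so the mode is x_m = 30.3.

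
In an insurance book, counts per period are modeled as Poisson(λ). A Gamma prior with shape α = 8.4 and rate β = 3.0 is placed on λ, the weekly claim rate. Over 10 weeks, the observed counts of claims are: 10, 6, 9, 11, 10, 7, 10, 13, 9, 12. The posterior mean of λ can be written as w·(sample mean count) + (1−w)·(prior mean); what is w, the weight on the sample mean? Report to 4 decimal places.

0.7692

With a Gamma(shape α, rate β) prior, the Poisson likelihood is conjugate: the posterior is Gamma(α + ΣXᵢ, β + n).
Posterior mean = (α₀+S)/(β₀+n) = [n/(β₀+n)]·(S/n) + [β₀/(β₀+n)]·(α₀/β₀), so only n and β₀ enter the weight.
Weight on data w = n/(β₀+n) = 10/(3.0+10) = 10/13.0 = 0.7692.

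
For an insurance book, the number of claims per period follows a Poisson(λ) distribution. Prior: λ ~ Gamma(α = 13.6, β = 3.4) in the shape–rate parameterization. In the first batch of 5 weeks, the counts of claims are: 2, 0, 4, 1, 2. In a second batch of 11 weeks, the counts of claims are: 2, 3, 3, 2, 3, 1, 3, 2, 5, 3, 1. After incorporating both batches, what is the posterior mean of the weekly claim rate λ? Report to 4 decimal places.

With a Gamma(shape α, rate β) prior, the Poisson likelihood is conjugate: the posterior is Gamma(α + ΣXᵢ, β + n).
Batch 1: sum of counts S = 9 over n = 5 weeks.
After batch 1: Gamma(α+S, β+n) = Gamma(13.6+9, 3.4+5) = Gamma(22.6, 8.4).
Batch 2: sum of counts S = 28 over n = 11 weeks.
After batch 2: Gamma(α+S, β+n) = Gamma(22.6+28, 8.4+11) = Gamma(50.6, 19.4).
Posterior mean = α/β = 50.6/19.4 = 2.6082.

2.6082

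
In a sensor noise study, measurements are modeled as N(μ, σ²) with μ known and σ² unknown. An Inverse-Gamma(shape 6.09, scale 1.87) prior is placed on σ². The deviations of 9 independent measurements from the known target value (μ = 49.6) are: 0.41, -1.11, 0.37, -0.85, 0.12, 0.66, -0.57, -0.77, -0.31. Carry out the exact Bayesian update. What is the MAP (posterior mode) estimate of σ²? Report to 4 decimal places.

0.3220

With known mean μ and an Inverse-Gamma(α, β) prior on σ², the Normal likelihood is conjugate: posterior is Inv-Gamma(α + n/2, β + Σ(xᵢ−μ)²/2).
Σ(xᵢ−μ)² = (0.41)² + (-1.11)² + (0.37)² + (-0.85)² + (0.12)² + (0.66)² + (-0.57)² + (-0.77)² + (-0.31)² = 3.7235.
Posterior: Inv-Gamma(6.09 + 9/2, 1.87 + 3.7235/2) = Inv-Gamma(10.59, 3.73175).
Mode = β/(α+1) = 3.73175/11.59 = 0.3220.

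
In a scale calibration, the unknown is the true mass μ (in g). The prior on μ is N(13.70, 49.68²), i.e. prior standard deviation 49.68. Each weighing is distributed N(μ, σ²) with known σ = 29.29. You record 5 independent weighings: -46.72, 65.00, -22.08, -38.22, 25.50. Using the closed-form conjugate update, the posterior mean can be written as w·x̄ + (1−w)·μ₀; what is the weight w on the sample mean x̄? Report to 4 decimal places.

0.9350

For Normal data with known variance σ², a Normal(μ₀, σ₀²) prior on μ is conjugate. Posterior precision = 1/σ₀² + n/σ²; posterior mean is the precision-weighted average of μ₀ and x̄.
σ₀² = 49.68² = 2468.1024, σ² = 29.29² = 857.9041. Prior precision 1/σ₀² = 1/2468.1024; data precision n/σ² = 5/857.9041.
w = (n/σ²)/(1/σ₀² + n/σ²) = n·σ₀²/(σ² + n·σ₀²) = 5·2468.1024/(857.9041 + 5·2468.1024) = 12340.512/13198.4161 = 0.9350.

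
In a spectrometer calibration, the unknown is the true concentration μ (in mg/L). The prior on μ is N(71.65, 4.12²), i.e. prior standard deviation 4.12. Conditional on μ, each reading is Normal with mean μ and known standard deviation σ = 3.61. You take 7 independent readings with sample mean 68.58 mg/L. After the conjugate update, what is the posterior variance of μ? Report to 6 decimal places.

For Normal data with known variance σ², a Normal(μ₀, σ₀²) prior on μ is conjugate. Posterior precision = 1/σ₀² + n/σ²; posterior mean is the precision-weighted average of μ₀ and x̄.
σ₀² = 4.12² = 16.9744, σ² = 3.61² = 13.0321; σ² + n·σ₀² = 13.0321 + 7·16.9744 = 131.8529.
Posterior precision = 1/σ₀² + n/σ² = 1/16.9744 + 7/13.0321 = (σ² + n·σ₀²)/(σ₀²σ²) = 131.8529/(16.9744·13.0321); posterior variance σₙ² = σ₀²σ²/(σ² + n·σ₀²) = 16.9744·13.0321/131.8529 = 1.677719.

1.677719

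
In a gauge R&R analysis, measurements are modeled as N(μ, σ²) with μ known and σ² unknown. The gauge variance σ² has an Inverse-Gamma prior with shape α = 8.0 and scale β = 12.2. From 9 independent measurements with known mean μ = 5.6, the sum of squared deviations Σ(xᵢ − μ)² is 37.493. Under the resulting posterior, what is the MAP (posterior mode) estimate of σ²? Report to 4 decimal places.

With known mean μ and an Inverse-Gamma(α, β) prior on σ², the Normal likelihood is conjugate: posterior is Inv-Gamma(α + n/2, β + Σ(xᵢ−μ)²/2).
Posterior: Inv-Gamma(8.0 + 9/2, 12.2 + 37.493/2) = Inv-Gamma(12.50, 30.9465).
Mode = β/(α+1) = 30.9465/13.50 = 2.2923.

2.2923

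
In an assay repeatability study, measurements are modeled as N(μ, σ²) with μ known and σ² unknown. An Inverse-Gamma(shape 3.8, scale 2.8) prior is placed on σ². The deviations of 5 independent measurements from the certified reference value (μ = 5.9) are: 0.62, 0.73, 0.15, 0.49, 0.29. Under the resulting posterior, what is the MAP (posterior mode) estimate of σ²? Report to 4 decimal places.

0.4701

With known mean μ and an Inverse-Gamma(α, β) prior on σ², the Normal likelihood is conjugate: posterior is Inv-Gamma(α + n/2, β + Σ(xᵢ−μ)²/2).
Σ(xᵢ−μ)² = (0.62)² + (0.73)² + (0.15)² + (0.49)² + (0.29)² = 1.2640.
Posterior: Inv-Gamma(3.8 + 5/2, 2.8 + 1.2640/2) = Inv-Gamma(6.30, 3.43200).
Mode = β/(α+1) = 3.43200/7.30 = 0.4701.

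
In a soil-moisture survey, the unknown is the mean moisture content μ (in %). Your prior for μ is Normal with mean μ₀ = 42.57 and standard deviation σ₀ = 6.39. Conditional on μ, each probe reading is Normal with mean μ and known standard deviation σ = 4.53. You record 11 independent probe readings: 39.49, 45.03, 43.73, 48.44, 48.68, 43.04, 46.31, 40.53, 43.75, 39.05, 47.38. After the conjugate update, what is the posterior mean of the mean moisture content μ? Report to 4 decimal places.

44.0618

For Normal data with known variance σ², a Normal(μ₀, σ₀²) prior on μ is conjugate. Posterior precision = 1/σ₀² + n/σ²; posterior mean is the precision-weighted average of μ₀ and x̄.
Σxᵢ = 39.49 + 45.03 + 43.73 + 48.44 + 48.68 + 43.04 + 46.31 + 40.53 + 43.75 + 39.05 + 47.38 = 485.43, so n·x̄ = 485.43.
σ₀² = 6.39² = 40.8321, σ² = 4.53² = 20.5209; σ² + n·σ₀² = 20.5209 + 11·40.8321 = 469.674.
Posterior mean = (μ₀/σ₀² + n·x̄/σ²)/(1/σ₀² + n/σ²) = (σ²·μ₀ + σ₀²·n·x̄)/(σ² + n·σ₀²) = (20.5209·42.57 + 40.8321·485.43)/469.674 = 20694.701016/469.674 = 44.0618.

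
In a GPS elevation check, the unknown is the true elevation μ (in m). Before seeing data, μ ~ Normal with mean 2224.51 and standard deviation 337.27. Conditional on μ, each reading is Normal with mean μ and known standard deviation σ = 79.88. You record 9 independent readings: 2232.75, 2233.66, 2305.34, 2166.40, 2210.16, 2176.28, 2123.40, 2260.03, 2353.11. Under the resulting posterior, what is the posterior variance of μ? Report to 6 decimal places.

704.587873

For Normal data with known variance σ², a Normal(μ₀, σ₀²) prior on μ is conjugate. Posterior precision = 1/σ₀² + n/σ²; posterior mean is the precision-weighted average of μ₀ and x̄.
σ₀² = 337.27² = 113751.0529, σ² = 79.88² = 6380.8144; σ² + n·σ₀² = 6380.8144 + 9·113751.0529 = 1030140.2905.
Posterior precision = 1/σ₀² + n/σ² = 1/113751.0529 + 9/6380.8144 = (σ² + n·σ₀²)/(σ₀²σ²) = 1030140.2905/(113751.0529·6380.8144); posterior variance σₙ² = σ₀²σ²/(σ² + n·σ₀²) = 113751.0529·6380.8144/1030140.2905 = 704.587873.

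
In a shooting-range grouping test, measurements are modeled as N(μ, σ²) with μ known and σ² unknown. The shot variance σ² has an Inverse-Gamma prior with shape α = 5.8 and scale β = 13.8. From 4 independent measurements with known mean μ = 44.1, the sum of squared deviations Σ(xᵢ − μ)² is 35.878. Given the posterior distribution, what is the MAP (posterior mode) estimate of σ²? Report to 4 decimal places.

3.6067

With known mean μ and an Inverse-Gamma(α, β) prior on σ², the Normal likelihood is conjugate: posterior is Inv-Gamma(α + n/2, β + Σ(xᵢ−μ)²/2).
Posterior: Inv-Gamma(5.8 + 4/2, 13.8 + 35.878/2) = Inv-Gamma(7.80, 31.7390).
Mode = β/(α+1) = 31.7390/8.80 = 3.6067.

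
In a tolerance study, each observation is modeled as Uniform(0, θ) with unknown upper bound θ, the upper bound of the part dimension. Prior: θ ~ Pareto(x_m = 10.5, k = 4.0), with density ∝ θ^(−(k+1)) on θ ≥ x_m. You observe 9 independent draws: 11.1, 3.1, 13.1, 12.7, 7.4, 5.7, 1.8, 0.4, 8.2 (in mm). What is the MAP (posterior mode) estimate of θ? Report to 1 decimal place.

13.1

A Pareto(scale x_m, shape k) prior on the upper bound θ of Uniform(0, θ) is conjugate: posterior is Pareto(max(x_m, max xᵢ), k + n).
Sample maximum = 13.1; prior scale x_m = 10.5 → posterior scale = max = 13.1.
Posterior shape = 4.0 + 9 = 13.0.
The Pareto density is decreasing on [x_m, ∞), so the mode is x_m = 13.1.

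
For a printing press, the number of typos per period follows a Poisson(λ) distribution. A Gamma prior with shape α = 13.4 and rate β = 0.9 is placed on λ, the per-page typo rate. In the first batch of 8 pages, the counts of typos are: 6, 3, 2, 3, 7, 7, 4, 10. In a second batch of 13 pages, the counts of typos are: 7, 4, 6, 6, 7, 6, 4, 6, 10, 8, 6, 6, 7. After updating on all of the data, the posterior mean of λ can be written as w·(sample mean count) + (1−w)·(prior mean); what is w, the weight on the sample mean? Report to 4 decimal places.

0.9589

With a Gamma(shape α, rate β) prior, the Poisson likelihood is conjugate: the posterior is Gamma(α + ΣXᵢ, β + n).
Total number of pages: n = 8 + 13 = 21.
Posterior mean = (α₀+S)/(β₀+n) = [n/(β₀+n)]·(S/n) + [β₀/(β₀+n)]·(α₀/β₀), so only n and β₀ enter the weight.
Weight on data w = n/(β₀+n) = 21/(0.9+21) = 21/21.9 = 0.9589.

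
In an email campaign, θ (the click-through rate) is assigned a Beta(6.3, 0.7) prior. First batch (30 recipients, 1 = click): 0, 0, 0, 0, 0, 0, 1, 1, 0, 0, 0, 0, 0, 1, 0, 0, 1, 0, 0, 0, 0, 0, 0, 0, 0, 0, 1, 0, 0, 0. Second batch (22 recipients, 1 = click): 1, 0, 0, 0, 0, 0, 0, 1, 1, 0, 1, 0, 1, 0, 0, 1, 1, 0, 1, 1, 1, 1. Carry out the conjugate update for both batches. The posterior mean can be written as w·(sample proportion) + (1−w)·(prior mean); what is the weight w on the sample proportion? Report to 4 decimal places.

The Beta prior is conjugate to a Binomial/Bernoulli likelihood; the update adds successes to α and failures to β.
Total number of recipients: n = 30 + 22 = 52.
Posterior mean = (α₀+k)/(α₀+β₀+n) = [n/(α₀+β₀+n)]·(k/n) + [(α₀+β₀)/(α₀+β₀+n)]·α₀/(α₀+β₀), so only n and the prior enter the weight.
The weight on the data is w = n/(α₀+β₀+n) = 52/(6.3+0.7+52) = 52/59.0 = 0.8814.

0.8814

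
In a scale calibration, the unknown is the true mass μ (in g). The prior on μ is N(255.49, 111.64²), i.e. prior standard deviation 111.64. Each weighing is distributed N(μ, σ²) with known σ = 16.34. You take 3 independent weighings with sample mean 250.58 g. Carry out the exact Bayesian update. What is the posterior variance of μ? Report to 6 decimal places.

For Normal data with known variance σ², a Normal(μ₀, σ₀²) prior on μ is conjugate. Posterior precision = 1/σ₀² + n/σ²; posterior mean is the precision-weighted average of μ₀ and x̄.
σ₀² = 111.64² = 12463.4896, σ² = 16.34² = 266.9956; σ² + n·σ₀² = 266.9956 + 3·12463.4896 = 37657.4644.
Posterior precision = 1/σ₀² + n/σ² = 1/12463.4896 + 3/266.9956 = (σ² + n·σ₀²)/(σ₀²σ²) = 37657.4644/(12463.4896·266.9956); posterior variance σₙ² = σ₀²σ²/(σ² + n·σ₀²) = 12463.4896·266.9956/37657.4644 = 88.367524.

88.367524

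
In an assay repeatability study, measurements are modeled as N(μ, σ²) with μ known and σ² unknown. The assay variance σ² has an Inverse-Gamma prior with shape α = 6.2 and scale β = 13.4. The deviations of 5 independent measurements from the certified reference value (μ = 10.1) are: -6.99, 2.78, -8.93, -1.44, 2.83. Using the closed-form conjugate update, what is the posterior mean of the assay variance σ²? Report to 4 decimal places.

With known mean μ and an Inverse-Gamma(α, β) prior on σ², the Normal likelihood is conjugate: posterior is Inv-Gamma(α + n/2, β + Σ(xᵢ−μ)²/2).
Σ(xᵢ−μ)² = (-6.99)² + (2.78)² + (-8.93)² + (-1.44)² + (2.83)² = 146.4159.
Posterior: Inv-Gamma(6.2 + 5/2, 13.4 + 146.4159/2) = Inv-Gamma(8.70, 86.60795).
E[σ²|data] = β/(α−1) = 86.60795/7.70 = 11.2478.

11.2478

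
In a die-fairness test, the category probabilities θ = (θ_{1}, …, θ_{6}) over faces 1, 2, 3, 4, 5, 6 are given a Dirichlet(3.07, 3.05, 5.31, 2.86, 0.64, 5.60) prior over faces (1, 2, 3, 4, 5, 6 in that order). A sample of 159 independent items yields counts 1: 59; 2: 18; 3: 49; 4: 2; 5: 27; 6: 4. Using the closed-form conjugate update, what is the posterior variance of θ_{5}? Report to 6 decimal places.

The Dirichlet prior is conjugate to the Multinomial likelihood: each posterior αⱼ = prior αⱼ + observed count nⱼ.
Posterior concentration: (62.07, 21.05, 54.31, 4.86, 27.64, 9.60), total = 179.53.
Var[θ_j] = α_j(Σα−α_j)/((Σα)²(Σα+1)) = 27.64·151.89/(179.53²·180.53) = 0.000722.

0.000722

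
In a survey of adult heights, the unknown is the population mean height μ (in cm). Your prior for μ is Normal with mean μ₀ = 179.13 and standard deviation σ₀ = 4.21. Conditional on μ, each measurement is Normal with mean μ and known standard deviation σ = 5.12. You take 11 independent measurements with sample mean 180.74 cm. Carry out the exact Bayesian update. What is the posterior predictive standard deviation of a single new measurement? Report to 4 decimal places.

5.3212

For Normal data with known variance σ², a Normal(μ₀, σ₀²) prior on μ is conjugate. Posterior precision = 1/σ₀² + n/σ²; posterior mean is the precision-weighted average of μ₀ and x̄.
σ₀² = 4.21² = 17.7241, σ² = 5.12² = 26.2144; σ² + n·σ₀² = 26.2144 + 11·17.7241 = 221.1795.
Posterior precision = 1/σ₀² + n/σ² = 1/17.7241 + 11/26.2144 = (σ² + n·σ₀²)/(σ₀²σ²) = 221.1795/(17.7241·26.2144); posterior variance σₙ² = σ₀²σ²/(σ² + n·σ₀²) = 17.7241·26.2144/221.1795 = 2.100677.
Predictive variance for one new observation = σₙ² + σ² = 17.7241·26.2144/221.1795 + 26.2144 = σ²·(σ₀² + 221.1795)/221.1795 = 26.2144·238.9036/221.1795 = 28.315077; SD = √(26.2144·238.9036/221.1795) = 5.3212.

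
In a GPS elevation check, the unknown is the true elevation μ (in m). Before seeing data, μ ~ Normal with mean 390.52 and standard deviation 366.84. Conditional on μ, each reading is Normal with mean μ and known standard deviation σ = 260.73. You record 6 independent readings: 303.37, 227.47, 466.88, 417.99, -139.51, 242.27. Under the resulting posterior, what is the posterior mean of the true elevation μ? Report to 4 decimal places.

263.7514

For Normal data with known variance σ², a Normal(μ₀, σ₀²) prior on μ is conjugate. Posterior precision = 1/σ₀² + n/σ²; posterior mean is the precision-weighted average of μ₀ and x̄.
Σxᵢ = 303.37 + 227.47 + 466.88 + 417.99 + (-139.51) + 242.27 = 1518.47, so n·x̄ = 1518.47.
σ₀² = 366.84² = 134571.5856, σ² = 260.73² = 67980.1329; σ² + n·σ₀² = 67980.1329 + 6·134571.5856 = 875409.6465.
Posterior mean = (μ₀/σ₀² + n·x̄/σ²)/(1/σ₀² + n/σ²) = (σ²·μ₀ + σ₀²·n·x̄)/(σ² + n·σ₀²) = (67980.1329·390.52 + 134571.5856·1518.47)/875409.6465 = 230890517.08614/875409.6465 = 263.7514.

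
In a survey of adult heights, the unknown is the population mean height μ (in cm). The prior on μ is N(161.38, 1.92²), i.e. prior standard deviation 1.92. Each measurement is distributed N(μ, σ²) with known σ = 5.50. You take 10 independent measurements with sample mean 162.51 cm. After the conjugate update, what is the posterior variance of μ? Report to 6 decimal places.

For Normal data with known variance σ², a Normal(μ₀, σ₀²) prior on μ is conjugate. Posterior precision = 1/σ₀² + n/σ²; posterior mean is the precision-weighted average of μ₀ and x̄.
σ₀² = 1.92² = 3.6864, σ² = 5.50² = 30.25; σ² + n·σ₀² = 30.25 + 10·3.6864 = 67.114.
Posterior precision = 1/σ₀² + n/σ² = 1/3.6864 + 10/30.25 = (σ² + n·σ₀²)/(σ₀²σ²) = 67.114/(3.6864·30.25); posterior variance σₙ² = σ₀²σ²/(σ² + n·σ₀²) = 3.6864·30.25/67.114 = 1.661555.

1.661555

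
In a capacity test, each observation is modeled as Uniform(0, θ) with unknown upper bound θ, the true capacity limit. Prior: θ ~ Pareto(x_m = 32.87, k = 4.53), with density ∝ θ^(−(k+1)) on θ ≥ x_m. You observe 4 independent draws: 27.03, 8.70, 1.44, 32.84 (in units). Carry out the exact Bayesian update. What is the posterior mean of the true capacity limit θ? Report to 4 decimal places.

A Pareto(scale x_m, shape k) prior on the upper bound θ of Uniform(0, θ) is conjugate: posterior is Pareto(max(x_m, max xᵢ), k + n).
Sample maximum = 32.84; prior scale x_m = 32.87 → posterior scale = max = 32.87.
Posterior shape = 4.53 + 4 = 8.53.
E[θ|data] = k·x_m/(k−1) = 8.53·32.87/7.53 = 37.2352.

37.2352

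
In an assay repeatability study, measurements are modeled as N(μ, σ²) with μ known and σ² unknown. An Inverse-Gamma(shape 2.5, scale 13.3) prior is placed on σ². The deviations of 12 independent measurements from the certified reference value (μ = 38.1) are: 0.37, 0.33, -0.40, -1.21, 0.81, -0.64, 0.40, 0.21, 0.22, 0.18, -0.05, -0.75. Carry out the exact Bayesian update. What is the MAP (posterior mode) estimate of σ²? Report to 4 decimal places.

With known mean μ and an Inverse-Gamma(α, β) prior on σ², the Normal likelihood is conjugate: posterior is Inv-Gamma(α + n/2, β + Σ(xᵢ−μ)²/2).
Σ(xᵢ−μ)² = (0.37)² + (0.33)² + (-0.40)² + (-1.21)² + (0.81)² + (-0.64)² + (0.40)² + (0.21)² + (0.22)² + (0.18)² + (-0.05)² + (-0.75)² = 3.7855.
Posterior: Inv-Gamma(2.5 + 12/2, 13.3 + 3.7855/2) = Inv-Gamma(8.50, 15.19275).
Mode = β/(α+1) = 15.19275/9.50 = 1.5992.

1.5992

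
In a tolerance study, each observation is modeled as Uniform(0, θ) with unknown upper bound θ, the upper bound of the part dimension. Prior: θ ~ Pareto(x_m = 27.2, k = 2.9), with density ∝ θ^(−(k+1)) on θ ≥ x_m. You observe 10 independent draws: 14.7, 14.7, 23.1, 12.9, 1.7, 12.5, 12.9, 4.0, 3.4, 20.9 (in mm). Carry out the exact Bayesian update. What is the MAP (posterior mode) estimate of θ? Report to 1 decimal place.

A Pareto(scale x_m, shape k) prior on the upper bound θ of Uniform(0, θ) is conjugate: posterior is Pareto(max(x_m, max xᵢ), k + n).
Sample maximum = 23.1; prior scale x_m = 27.2 → posterior scale = max = 27.2.
Posterior shape = 2.9 + 10 = 12.9.
The Pareto density is decreasing on [x_m, ∞), so the mode is x_m = 27.2.

27.2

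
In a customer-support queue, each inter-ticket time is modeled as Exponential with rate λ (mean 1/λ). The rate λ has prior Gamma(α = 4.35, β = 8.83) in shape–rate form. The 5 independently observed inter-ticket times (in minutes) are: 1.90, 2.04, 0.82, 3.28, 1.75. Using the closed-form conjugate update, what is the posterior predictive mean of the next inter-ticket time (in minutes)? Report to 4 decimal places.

With a Gamma(shape α, rate β) prior on the exponential rate λ, the posterior after n observations with total T = Σxᵢ is Gamma(α+n, β+T).
Sum of observations T = 9.79 minutes; n = 5.
Posterior: Gamma(4.35+5, 8.83+9.79) = Gamma(9.35, 18.62).
The predictive distribution for the next observation is Lomax; its mean is β/(α−1) = 18.62/8.35 = 2.2299.

2.2299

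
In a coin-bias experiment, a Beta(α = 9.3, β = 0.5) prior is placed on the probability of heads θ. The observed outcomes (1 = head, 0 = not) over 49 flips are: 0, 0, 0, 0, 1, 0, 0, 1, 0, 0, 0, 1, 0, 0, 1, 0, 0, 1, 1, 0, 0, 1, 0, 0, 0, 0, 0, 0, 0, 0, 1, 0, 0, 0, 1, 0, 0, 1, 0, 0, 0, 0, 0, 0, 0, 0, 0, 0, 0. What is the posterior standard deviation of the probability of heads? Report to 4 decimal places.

0.0607

The Beta prior is conjugate to a Binomial/Bernoulli likelihood; the update adds successes to α and failures to β.
Posterior: Beta(α+k, β+n−k) = Beta(9.3+10, 0.5+39) = Beta(19.3, 39.5).
Var = αβ/((α+β)²(α+β+1)) = 19.3·39.5/(58.8²·59.8) = 0.00368722; SD = √0.00368722 = 0.0607.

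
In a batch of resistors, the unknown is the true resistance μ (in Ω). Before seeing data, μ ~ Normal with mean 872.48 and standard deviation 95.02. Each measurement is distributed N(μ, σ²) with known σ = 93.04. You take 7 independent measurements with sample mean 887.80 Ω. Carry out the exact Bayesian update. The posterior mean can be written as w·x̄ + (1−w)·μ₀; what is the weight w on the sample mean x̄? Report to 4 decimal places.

0.8795

For Normal data with known variance σ², a Normal(μ₀, σ₀²) prior on μ is conjugate. Posterior precision = 1/σ₀² + n/σ²; posterior mean is the precision-weighted average of μ₀ and x̄.
σ₀² = 95.02² = 9028.8004, σ² = 93.04² = 8656.4416. Prior precision 1/σ₀² = 1/9028.8004; data precision n/σ² = 7/8656.4416.
w = (n/σ²)/(1/σ₀² + n/σ²) = n·σ₀²/(σ² + n·σ₀²) = 7·9028.8004/(8656.4416 + 7·9028.8004) = 63201.6028/71858.0444 = 0.8795.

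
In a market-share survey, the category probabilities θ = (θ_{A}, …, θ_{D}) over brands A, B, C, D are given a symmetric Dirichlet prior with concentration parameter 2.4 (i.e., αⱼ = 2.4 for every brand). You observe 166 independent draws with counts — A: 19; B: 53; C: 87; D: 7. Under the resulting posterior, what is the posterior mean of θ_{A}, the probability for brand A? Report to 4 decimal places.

0.1219

The Dirichlet prior is conjugate to the Multinomial likelihood: each posterior αⱼ = prior αⱼ + observed count nⱼ.
Posterior concentration: (21.4, 55.4, 89.4, 9.4), total = 175.6.
E[θ_{A}|data] = α_{A}/Σα = 21.4/175.6 = 0.1219.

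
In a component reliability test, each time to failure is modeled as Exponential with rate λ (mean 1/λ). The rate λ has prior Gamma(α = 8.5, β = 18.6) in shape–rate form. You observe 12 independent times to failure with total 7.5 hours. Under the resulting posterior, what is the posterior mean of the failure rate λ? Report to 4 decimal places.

0.7854

With a Gamma(shape α, rate β) prior on the exponential rate λ, the posterior after n observations with total T = Σxᵢ is Gamma(α+n, β+T).
Posterior: Gamma(8.5+12, 18.6+7.5) = Gamma(20.5, 26.1).
Posterior mean of λ = α/β = 20.5/26.1 = 0.7854.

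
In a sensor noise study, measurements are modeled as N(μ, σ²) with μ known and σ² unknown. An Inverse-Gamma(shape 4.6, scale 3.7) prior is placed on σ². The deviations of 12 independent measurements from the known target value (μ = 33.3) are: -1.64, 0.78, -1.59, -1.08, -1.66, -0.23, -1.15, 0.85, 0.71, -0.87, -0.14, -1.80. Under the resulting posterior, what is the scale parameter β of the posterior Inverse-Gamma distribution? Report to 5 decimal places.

11.88330

With known mean μ and an Inverse-Gamma(α, β) prior on σ², the Normal likelihood is conjugate: posterior is Inv-Gamma(α + n/2, β + Σ(xᵢ−μ)²/2).
Σ(xᵢ−μ)² = (-1.64)² + (0.78)² + (-1.59)² + (-1.08)² + (-1.66)² + (-0.23)² + (-1.15)² + (0.85)² + (0.71)² + (-0.87)² + (-0.14)² + (-1.80)² = 16.3666.
Posterior: Inv-Gamma(4.6 + 12/2, 3.7 + 16.3666/2) = Inv-Gamma(10.60, 11.88330).
Posterior β = 11.88330.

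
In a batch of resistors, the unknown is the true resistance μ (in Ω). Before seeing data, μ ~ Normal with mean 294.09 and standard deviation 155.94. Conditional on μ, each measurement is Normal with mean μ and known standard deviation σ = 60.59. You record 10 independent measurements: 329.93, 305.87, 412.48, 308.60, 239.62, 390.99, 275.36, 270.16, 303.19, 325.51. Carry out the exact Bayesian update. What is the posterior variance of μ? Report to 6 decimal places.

361.654953

For Normal data with known variance σ², a Normal(μ₀, σ₀²) prior on μ is conjugate. Posterior precision = 1/σ₀² + n/σ²; posterior mean is the precision-weighted average of μ₀ and x̄.
σ₀² = 155.94² = 24317.2836, σ² = 60.59² = 3671.1481; σ² + n·σ₀² = 3671.1481 + 10·24317.2836 = 246843.9841.
Posterior precision = 1/σ₀² + n/σ² = 1/24317.2836 + 10/3671.1481 = (σ² + n·σ₀²)/(σ₀²σ²) = 246843.9841/(24317.2836·3671.1481); posterior variance σₙ² = σ₀²σ²/(σ² + n·σ₀²) = 24317.2836·3671.1481/246843.9841 = 361.654953.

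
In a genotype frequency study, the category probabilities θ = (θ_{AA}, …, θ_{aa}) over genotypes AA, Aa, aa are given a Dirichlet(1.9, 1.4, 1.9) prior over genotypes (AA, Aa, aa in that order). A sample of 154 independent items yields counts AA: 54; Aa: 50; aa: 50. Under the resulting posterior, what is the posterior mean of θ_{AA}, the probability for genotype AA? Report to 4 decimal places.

The Dirichlet prior is conjugate to the Multinomial likelihood: each posterior αⱼ = prior αⱼ + observed count nⱼ.
Posterior concentration: (55.9, 51.4, 51.9), total = 159.2.
E[θ_{AA}|data] = α_{AA}/Σα = 55.9/159.2 = 0.3511.

0.3511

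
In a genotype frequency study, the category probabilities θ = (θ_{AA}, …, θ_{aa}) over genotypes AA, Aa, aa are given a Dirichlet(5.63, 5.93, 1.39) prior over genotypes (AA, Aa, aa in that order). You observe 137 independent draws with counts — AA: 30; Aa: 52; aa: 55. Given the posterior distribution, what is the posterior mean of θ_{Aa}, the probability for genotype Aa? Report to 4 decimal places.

0.3863

The Dirichlet prior is conjugate to the Multinomial likelihood: each posterior αⱼ = prior αⱼ + observed count nⱼ.
Posterior concentration: (35.63, 57.93, 56.39), total = 149.95.
E[θ_{Aa}|data] = α_{Aa}/Σα = 57.93/149.95 = 0.3863.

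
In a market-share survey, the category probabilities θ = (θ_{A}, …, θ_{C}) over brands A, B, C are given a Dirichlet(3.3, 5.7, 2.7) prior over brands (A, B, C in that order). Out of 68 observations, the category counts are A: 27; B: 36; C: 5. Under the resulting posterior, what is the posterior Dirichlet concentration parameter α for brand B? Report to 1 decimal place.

The Dirichlet prior is conjugate to the Multinomial likelihood: each posterior αⱼ = prior αⱼ + observed count nⱼ.
Posterior concentration: (30.3, 41.7, 7.7), total = 79.7.
α_{B} = 5.7 + 36 = 41.7.

41.7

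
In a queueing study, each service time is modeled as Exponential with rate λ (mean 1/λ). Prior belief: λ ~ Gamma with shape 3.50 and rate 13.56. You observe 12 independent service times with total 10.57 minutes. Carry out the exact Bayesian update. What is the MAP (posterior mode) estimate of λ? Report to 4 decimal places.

0.6009

With a Gamma(shape α, rate β) prior on the exponential rate λ, the posterior after n observations with total T = Σxᵢ is Gamma(α+n, β+T).
Posterior: Gamma(3.50+12, 13.56+10.57) = Gamma(15.50, 24.13).
Mode = (α−1)/β = 0.6009.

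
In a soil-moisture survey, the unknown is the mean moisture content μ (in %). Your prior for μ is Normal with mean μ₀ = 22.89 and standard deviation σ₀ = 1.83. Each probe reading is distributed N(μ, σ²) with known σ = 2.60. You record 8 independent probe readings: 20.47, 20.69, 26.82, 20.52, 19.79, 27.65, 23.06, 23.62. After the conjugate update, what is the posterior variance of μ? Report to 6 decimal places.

For Normal data with known variance σ², a Normal(μ₀, σ₀²) prior on μ is conjugate. Posterior precision = 1/σ₀² + n/σ²; posterior mean is the precision-weighted average of μ₀ and x̄.
σ₀² = 1.83² = 3.3489, σ² = 2.60² = 6.76; σ² + n·σ₀² = 6.76 + 8·3.3489 = 33.5512.
Posterior precision = 1/σ₀² + n/σ² = 1/3.3489 + 8/6.76 = (σ² + n·σ₀²)/(σ₀²σ²) = 33.5512/(3.3489·6.76); posterior variance σₙ² = σ₀²σ²/(σ² + n·σ₀²) = 3.3489·6.76/33.5512 = 0.674747.

0.674747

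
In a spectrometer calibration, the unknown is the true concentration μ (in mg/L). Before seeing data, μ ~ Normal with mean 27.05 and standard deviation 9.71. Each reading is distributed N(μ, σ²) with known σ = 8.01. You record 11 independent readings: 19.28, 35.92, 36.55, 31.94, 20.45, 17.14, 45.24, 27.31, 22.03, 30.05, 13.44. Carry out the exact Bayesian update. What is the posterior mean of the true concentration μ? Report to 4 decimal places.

27.2041

For Normal data with known variance σ², a Normal(μ₀, σ₀²) prior on μ is conjugate. Posterior precision = 1/σ₀² + n/σ²; posterior mean is the precision-weighted average of μ₀ and x̄.
Σxᵢ = 19.28 + 35.92 + 36.55 + 31.94 + 20.45 + 17.14 + 45.24 + 27.31 + 22.03 + 30.05 + 13.44 = 299.35, so n·x̄ = 299.35.
σ₀² = 9.71² = 94.2841, σ² = 8.01² = 64.1601; σ² + n·σ₀² = 64.1601 + 11·94.2841 = 1101.2852.
Posterior mean = (μ₀/σ₀² + n·x̄/σ²)/(1/σ₀² + n/σ²) = (σ²·μ₀ + σ₀²·n·x̄)/(σ² + n·σ₀²) = (64.1601·27.05 + 94.2841·299.35)/1101.2852 = 29959.47604/1101.2852 = 27.2041.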